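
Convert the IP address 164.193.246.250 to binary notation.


164 = 10100100
193 = 11000001
246 = 11110110
250 = 11111010
Binary: 10100100.11000001.11110110.11111010


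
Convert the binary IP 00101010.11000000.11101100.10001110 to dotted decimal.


00101010 = 42
11000000 = 192
11101100 = 236
10001110 = 142
IP: 42.192.236.142


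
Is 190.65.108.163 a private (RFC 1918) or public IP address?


RFC 1918 private ranges:
  10.0.0.0/8 (10.0.0.0 - 10.255.255.255)
  172.16.0.0/12 (172.16.0.0 - 172.31.255.255)
  192.168.0.0/16 (192.168.0.0 - 192.168.255.255)
Public (not in any RFC 1918 range)


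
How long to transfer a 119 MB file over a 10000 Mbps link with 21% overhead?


Effective throughput = 10000 * (1 - 21/100) = 7900 Mbps
File size in Mb = 119 * 8 = 952 Mb
Time = 952 / 7900
Time = 0.1205 seconds


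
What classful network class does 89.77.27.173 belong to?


First octet: 89
Binary: 01011001
0xxxxxxx -> Class A (1-126)
Class A, default mask 255.0.0.0 (/8)


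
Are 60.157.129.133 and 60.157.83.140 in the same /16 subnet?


Mask: 255.255.0.0
60.157.129.133 AND mask = 60.157.0.0
60.157.83.140 AND mask = 60.157.0.0
Yes, same subnet (60.157.0.0)


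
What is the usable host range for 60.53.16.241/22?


Network: 60.53.16.0
Broadcast: 60.53.19.255
First usable = network + 1
Last usable = broadcast - 1
Range: 60.53.16.1 to 60.53.19.254


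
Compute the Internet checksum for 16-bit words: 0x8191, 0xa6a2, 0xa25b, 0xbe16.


Sum all words (with carry folding):
+ 0x8191 = 0x8191
+ 0xa6a2 = 0x2834
+ 0xa25b = 0xca8f
+ 0xbe16 = 0x88a6
One's complement: ~0x88a6
Checksum = 0x7759


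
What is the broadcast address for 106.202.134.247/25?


Network: 106.202.134.128/25
Host bits = 7
Set all host bits to 1:
Broadcast: 106.202.134.255


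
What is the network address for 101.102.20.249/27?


IP:   01100101.01100110.00010100.11111001
Mask: 11111111.11111111.11111111.11100000
AND operation:
Net:  01100101.01100110.00010100.11100000
Network: 101.102.20.224/27


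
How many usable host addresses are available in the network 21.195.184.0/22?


Host bits = 32 - 22 = 10
Total addresses = 2^10 = 1024
Usable = total - 2 (network and broadcast)
Usable hosts: 1022


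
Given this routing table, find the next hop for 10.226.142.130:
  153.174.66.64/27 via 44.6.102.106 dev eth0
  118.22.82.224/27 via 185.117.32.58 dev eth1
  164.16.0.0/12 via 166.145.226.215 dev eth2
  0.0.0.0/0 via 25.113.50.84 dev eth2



Longest prefix match for 10.226.142.130:
  /27 153.174.66.64: no
  /27 118.22.82.224: no
  /12 164.16.0.0: no
  /0 0.0.0.0: MATCH
Selected: next-hop 25.113.50.84 via eth2 (matched /0)


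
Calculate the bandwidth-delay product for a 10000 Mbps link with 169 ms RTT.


BDP = bandwidth * RTT
= 10000 Mbps * 169 ms
= 10000 * 1e6 * 169 / 1000 bits
= 1690000000 bits
= 211250000 bytes
= 206298.8281 KB
BDP = 1690000000 bits (211250000 bytes)


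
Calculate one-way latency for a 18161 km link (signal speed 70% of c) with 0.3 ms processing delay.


Speed = 0.7 * 3e5 km/s = 210000 km/s
Propagation delay = 18161 / 210000 = 0.0865 s = 86.481 ms
Processing delay = 0.3 ms
Total one-way latency = 86.781 ms


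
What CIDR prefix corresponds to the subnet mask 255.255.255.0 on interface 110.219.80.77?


Binary: 11111111.11111111.11111111.00000000
Count leading 1s
Prefix: /24


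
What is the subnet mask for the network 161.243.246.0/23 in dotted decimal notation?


/23 means 23 network bits, 9 host bits
Binary: 11111111111111111111111000000000
Mask: 255.255.254.0


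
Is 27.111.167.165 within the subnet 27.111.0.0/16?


Subnet network: 27.111.0.0
Test IP AND mask: 27.111.0.0
Yes, 27.111.167.165 is in 27.111.0.0/16


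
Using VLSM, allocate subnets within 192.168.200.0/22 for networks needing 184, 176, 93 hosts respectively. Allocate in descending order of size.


184 hosts -> /24 (254 usable): 192.168.200.0/24
176 hosts -> /24 (254 usable): 192.168.201.0/24
93 hosts -> /25 (126 usable): 192.168.202.0/25
Allocation: 192.168.200.0/24 (184 hosts, 254 usable); 192.168.201.0/24 (176 hosts, 254 usable); 192.168.202.0/25 (93 hosts, 126 usable)


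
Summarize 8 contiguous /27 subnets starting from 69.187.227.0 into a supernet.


Original prefix: /27
Number of subnets: 8 = 2^3
New prefix = 27 - 3 = 24
Supernet: 69.187.227.0/24


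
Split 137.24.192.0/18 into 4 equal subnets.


New prefix = 18 + 2 = 20
Each subnet has 4096 addresses
  137.24.192.0/20
  137.24.208.0/20
  137.24.224.0/20
  137.24.240.0/20
Subnets: 137.24.192.0/20, 137.24.208.0/20, 137.24.224.0/20, 137.24.240.0/20


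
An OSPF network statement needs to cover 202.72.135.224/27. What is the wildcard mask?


Subnet mask: 255.255.255.224
Wildcard = 255.255.255.255 - subnet mask
255 - 255 = 0
255 - 255 = 0
255 - 255 = 0
255 - 224 = 31
Wildcard: 0.0.0.31


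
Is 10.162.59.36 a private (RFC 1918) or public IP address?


RFC 1918 private ranges:
  10.0.0.0/8 (10.0.0.0 - 10.255.255.255)
  172.16.0.0/12 (172.16.0.0 - 172.31.255.255)
  192.168.0.0/16 (192.168.0.0 - 192.168.255.255)
Private (in 10.0.0.0/8)


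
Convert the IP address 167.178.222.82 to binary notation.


167 = 10100111
178 = 10110010
222 = 11011110
82 = 01010010
Binary: 10100111.10110010.11011110.01010010


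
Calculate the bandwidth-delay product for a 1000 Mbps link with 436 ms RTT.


BDP = bandwidth * RTT
= 1000 Mbps * 436 ms
= 1000 * 1e6 * 436 / 1000 bits
= 436000000 bits
= 54500000 bytes
= 53222.6562 KB
BDP = 436000000 bits (54500000 bytes)


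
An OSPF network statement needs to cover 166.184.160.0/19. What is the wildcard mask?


Subnet mask: 255.255.224.0
Wildcard = 255.255.255.255 - subnet mask
255 - 255 = 0
255 - 255 = 0
255 - 224 = 31
255 - 0 = 255
Wildcard: 0.0.31.255


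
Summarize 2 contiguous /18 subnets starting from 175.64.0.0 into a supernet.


Original prefix: /18
Number of subnets: 2 = 2^1
New prefix = 18 - 1 = 17
Supernet: 175.64.0.0/17


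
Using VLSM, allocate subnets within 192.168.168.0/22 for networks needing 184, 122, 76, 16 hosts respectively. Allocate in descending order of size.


184 hosts -> /24 (254 usable): 192.168.168.0/24
122 hosts -> /25 (126 usable): 192.168.169.0/25
76 hosts -> /25 (126 usable): 192.168.169.128/25
16 hosts -> /27 (30 usable): 192.168.170.0/27
Allocation: 192.168.168.0/24 (184 hosts, 254 usable); 192.168.169.0/25 (122 hosts, 126 usable); 192.168.169.128/25 (76 hosts, 126 usable); 192.168.170.0/27 (16 hosts, 30 usable)


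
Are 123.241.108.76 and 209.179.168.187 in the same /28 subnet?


Mask: 255.255.255.240
123.241.108.76 AND mask = 123.241.108.64
209.179.168.187 AND mask = 209.179.168.176
No, different subnets (123.241.108.64 vs 209.179.168.176)


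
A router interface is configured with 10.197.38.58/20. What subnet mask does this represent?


/20 means 20 network bits, 12 host bits
Binary: 11111111111111111111000000000000
Mask: 255.255.240.0


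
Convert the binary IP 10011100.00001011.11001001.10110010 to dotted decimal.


10011100 = 156
00001011 = 11
11001001 = 201
10110010 = 178
IP: 156.11.201.178


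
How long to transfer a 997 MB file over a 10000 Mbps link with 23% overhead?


Effective throughput = 10000 * (1 - 23/100) = 7700 Mbps
File size in Mb = 997 * 8 = 7976 Mb
Time = 7976 / 7700
Time = 1.0358 seconds


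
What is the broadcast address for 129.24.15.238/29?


Network: 129.24.15.232/29
Host bits = 3
Set all host bits to 1:
Broadcast: 129.24.15.239


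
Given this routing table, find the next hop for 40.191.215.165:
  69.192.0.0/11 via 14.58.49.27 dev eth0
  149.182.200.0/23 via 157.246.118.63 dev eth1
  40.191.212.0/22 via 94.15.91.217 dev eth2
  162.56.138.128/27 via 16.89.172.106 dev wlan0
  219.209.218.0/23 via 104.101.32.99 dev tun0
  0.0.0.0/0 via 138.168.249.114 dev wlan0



Longest prefix match for 40.191.215.165:
  /11 69.192.0.0: no
  /23 149.182.200.0: no
  /22 40.191.212.0: MATCH
  /27 162.56.138.128: no
  /23 219.209.218.0: no
  /0 0.0.0.0: MATCH
Selected: next-hop 94.15.91.217 via eth2 (matched /22)


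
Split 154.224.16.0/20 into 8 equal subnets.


New prefix = 20 + 3 = 23
Each subnet has 512 addresses
  154.224.16.0/23
  154.224.18.0/23
  154.224.20.0/23
  154.224.22.0/23
  154.224.24.0/23
  154.224.26.0/23
  154.224.28.0/23
  154.224.30.0/23
Subnets: 154.224.16.0/23, 154.224.18.0/23, 154.224.20.0/23, 154.224.22.0/23, 154.224.24.0/23, 154.224.26.0/23, 154.224.28.0/23, 154.224.30.0/23


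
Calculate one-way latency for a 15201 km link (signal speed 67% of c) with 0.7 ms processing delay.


Speed = 0.67 * 3e5 km/s = 201000 km/s
Propagation delay = 15201 / 201000 = 0.0756 s = 75.6269 ms
Processing delay = 0.7 ms
Total one-way latency = 76.3269 ms


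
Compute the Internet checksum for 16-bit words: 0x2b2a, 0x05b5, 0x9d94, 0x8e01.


Sum all words (with carry folding):
+ 0x2b2a = 0x2b2a
+ 0x05b5 = 0x30df
+ 0x9d94 = 0xce73
+ 0x8e01 = 0x5c75
One's complement: ~0x5c75
Checksum = 0xa38a


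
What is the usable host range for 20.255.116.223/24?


Network: 20.255.116.0
Broadcast: 20.255.116.255
First usable = network + 1
Last usable = broadcast - 1
Range: 20.255.116.1 to 20.255.116.254


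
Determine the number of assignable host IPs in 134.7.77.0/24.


Host bits = 32 - 24 = 8
Total addresses = 2^8 = 256
Usable = total - 2 (network and broadcast)
Usable hosts: 254


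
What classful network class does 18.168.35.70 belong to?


First octet: 18
Binary: 00010010
0xxxxxxx -> Class A (1-126)
Class A, default mask 255.0.0.0 (/8)


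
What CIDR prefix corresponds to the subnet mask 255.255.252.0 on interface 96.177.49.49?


Binary: 11111111.11111111.11111100.00000000
Count leading 1s
Prefix: /22


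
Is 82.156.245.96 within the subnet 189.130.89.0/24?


Subnet network: 189.130.89.0
Test IP AND mask: 82.156.245.0
No, 82.156.245.96 is not in 189.130.89.0/24


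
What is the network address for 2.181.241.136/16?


IP:   00000010.10110101.11110001.10001000
Mask: 11111111.11111111.00000000.00000000
AND operation:
Net:  00000010.10110101.00000000.00000000
Network: 2.181.0.0/16


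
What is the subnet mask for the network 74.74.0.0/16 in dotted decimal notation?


/16 means 16 network bits, 16 host bits
Binary: 11111111111111110000000000000000
Mask: 255.255.0.0


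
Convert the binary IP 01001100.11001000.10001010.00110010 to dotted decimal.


01001100 = 76
11001000 = 200
10001010 = 138
00110010 = 50
IP: 76.200.138.50


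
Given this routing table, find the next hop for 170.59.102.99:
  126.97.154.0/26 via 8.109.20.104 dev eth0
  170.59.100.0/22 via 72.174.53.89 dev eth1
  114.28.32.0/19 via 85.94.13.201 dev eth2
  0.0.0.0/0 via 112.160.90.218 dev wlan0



Longest prefix match for 170.59.102.99:
  /26 126.97.154.0: no
  /22 170.59.100.0: MATCH
  /19 114.28.32.0: no
  /0 0.0.0.0: MATCH
Selected: next-hop 72.174.53.89 via eth1 (matched /22)


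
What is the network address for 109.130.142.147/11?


IP:   01101101.10000010.10001110.10010011
Mask: 11111111.11100000.00000000.00000000
AND operation:
Net:  01101101.10000000.00000000.00000000
Network: 109.128.0.0/11


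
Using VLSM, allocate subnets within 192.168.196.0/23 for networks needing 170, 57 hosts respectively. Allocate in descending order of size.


170 hosts -> /24 (254 usable): 192.168.196.0/24
57 hosts -> /26 (62 usable): 192.168.197.0/26
Allocation: 192.168.196.0/24 (170 hosts, 254 usable); 192.168.197.0/26 (57 hosts, 62 usable)


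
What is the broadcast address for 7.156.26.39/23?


Network: 7.156.26.0/23
Host bits = 9
Set all host bits to 1:
Broadcast: 7.156.27.255


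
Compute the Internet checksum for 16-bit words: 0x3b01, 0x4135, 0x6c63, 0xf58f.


Sum all words (with carry folding):
+ 0x3b01 = 0x3b01
+ 0x4135 = 0x7c36
+ 0x6c63 = 0xe899
+ 0xf58f = 0xde29
One's complement: ~0xde29
Checksum = 0x21d6


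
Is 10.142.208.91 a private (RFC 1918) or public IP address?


RFC 1918 private ranges:
  10.0.0.0/8 (10.0.0.0 - 10.255.255.255)
  172.16.0.0/12 (172.16.0.0 - 172.31.255.255)
  192.168.0.0/16 (192.168.0.0 - 192.168.255.255)
Private (in 10.0.0.0/8)


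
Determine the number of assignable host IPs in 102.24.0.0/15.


Host bits = 32 - 15 = 17
Total addresses = 2^17 = 131072
Usable = total - 2 (network and broadcast)
Usable hosts: 131070


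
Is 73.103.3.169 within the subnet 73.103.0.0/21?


Subnet network: 73.103.0.0
Test IP AND mask: 73.103.0.0
Yes, 73.103.3.169 is in 73.103.0.0/21


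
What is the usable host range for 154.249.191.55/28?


Network: 154.249.191.48
Broadcast: 154.249.191.63
First usable = network + 1
Last usable = broadcast - 1
Range: 154.249.191.49 to 154.249.191.62


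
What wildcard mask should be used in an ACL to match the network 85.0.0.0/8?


Subnet mask: 255.0.0.0
Wildcard = 255.255.255.255 - subnet mask
255 - 255 = 0
255 - 0 = 255
255 - 0 = 255
255 - 0 = 255
Wildcard: 0.255.255.255


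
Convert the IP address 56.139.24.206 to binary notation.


56 = 00111000
139 = 10001011
24 = 00011000
206 = 11001110
Binary: 00111000.10001011.00011000.11001110


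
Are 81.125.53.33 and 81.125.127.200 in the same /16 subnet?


Mask: 255.255.0.0
81.125.53.33 AND mask = 81.125.0.0
81.125.127.200 AND mask = 81.125.0.0
Yes, same subnet (81.125.0.0)


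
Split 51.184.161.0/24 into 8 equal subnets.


New prefix = 24 + 3 = 27
Each subnet has 32 addresses
  51.184.161.0/27
  51.184.161.32/27
  51.184.161.64/27
  51.184.161.96/27
  51.184.161.128/27
  51.184.161.160/27
  51.184.161.192/27
  51.184.161.224/27
Subnets: 51.184.161.0/27, 51.184.161.32/27, 51.184.161.64/27, 51.184.161.96/27, 51.184.161.128/27, 51.184.161.160/27, 51.184.161.192/27, 51.184.161.224/27


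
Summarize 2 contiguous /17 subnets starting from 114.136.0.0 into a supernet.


Original prefix: /17
Number of subnets: 2 = 2^1
New prefix = 17 - 1 = 16
Supernet: 114.136.0.0/16


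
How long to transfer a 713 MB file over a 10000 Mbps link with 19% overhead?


Effective throughput = 10000 * (1 - 19/100) = 8100.0 Mbps
File size in Mb = 713 * 8 = 5704 Mb
Time = 5704 / 8100.0
Time = 0.7042 seconds


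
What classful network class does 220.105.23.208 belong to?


First octet: 220
Binary: 11011100
110xxxxx -> Class C (192-223)
Class C, default mask 255.255.255.0 (/24)


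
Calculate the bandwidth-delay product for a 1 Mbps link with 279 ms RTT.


BDP = bandwidth * RTT
= 1 Mbps * 279 ms
= 1 * 1e6 * 279 / 1000 bits
= 279000 bits
= 34875 bytes
= 34.0576 KB
BDP = 279000 bits (34875 bytes)


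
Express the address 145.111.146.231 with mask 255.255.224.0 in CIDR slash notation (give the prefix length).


Binary: 11111111.11111111.11100000.00000000
Count leading 1s
Prefix: /19


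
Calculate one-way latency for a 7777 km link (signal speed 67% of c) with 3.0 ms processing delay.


Speed = 0.67 * 3e5 km/s = 201000 km/s
Propagation delay = 7777 / 201000 = 0.0387 s = 38.6915 ms
Processing delay = 3.0 ms
Total one-way latency = 41.6915 ms


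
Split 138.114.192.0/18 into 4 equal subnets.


New prefix = 18 + 2 = 20
Each subnet has 4096 addresses
  138.114.192.0/20
  138.114.208.0/20
  138.114.224.0/20
  138.114.240.0/20
Subnets: 138.114.192.0/20, 138.114.208.0/20, 138.114.224.0/20, 138.114.240.0/20


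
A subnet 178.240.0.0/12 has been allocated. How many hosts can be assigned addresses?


Host bits = 32 - 12 = 20
Total addresses = 2^20 = 1048576
Usable = total - 2 (network and broadcast)
Usable hosts: 1048574


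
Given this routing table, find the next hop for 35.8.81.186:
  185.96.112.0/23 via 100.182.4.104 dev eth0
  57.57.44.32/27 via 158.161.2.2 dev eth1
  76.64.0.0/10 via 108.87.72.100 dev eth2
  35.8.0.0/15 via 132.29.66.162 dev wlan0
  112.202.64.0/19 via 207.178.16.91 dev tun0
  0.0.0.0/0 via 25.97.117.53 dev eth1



Longest prefix match for 35.8.81.186:
  /23 185.96.112.0: no
  /27 57.57.44.32: no
  /10 76.64.0.0: no
  /15 35.8.0.0: MATCH
  /19 112.202.64.0: no
  /0 0.0.0.0: MATCH
Selected: next-hop 132.29.66.162 via wlan0 (matched /15)


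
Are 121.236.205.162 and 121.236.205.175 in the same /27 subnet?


Mask: 255.255.255.224
121.236.205.162 AND mask = 121.236.205.160
121.236.205.175 AND mask = 121.236.205.160
Yes, same subnet (121.236.205.160)


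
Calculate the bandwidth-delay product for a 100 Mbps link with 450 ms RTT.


BDP = bandwidth * RTT
= 100 Mbps * 450 ms
= 100 * 1e6 * 450 / 1000 bits
= 45000000 bits
= 5625000 bytes
= 5493.1641 KB
BDP = 45000000 bits (5625000 bytes)


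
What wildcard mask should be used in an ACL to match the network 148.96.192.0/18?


Subnet mask: 255.255.192.0
Wildcard = 255.255.255.255 - subnet mask
255 - 255 = 0
255 - 255 = 0
255 - 192 = 63
255 - 0 = 255
Wildcard: 0.0.63.255


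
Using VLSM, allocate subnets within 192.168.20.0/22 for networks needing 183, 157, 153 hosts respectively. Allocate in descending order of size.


183 hosts -> /24 (254 usable): 192.168.20.0/24
157 hosts -> /24 (254 usable): 192.168.21.0/24
153 hosts -> /24 (254 usable): 192.168.22.0/24
Allocation: 192.168.20.0/24 (183 hosts, 254 usable); 192.168.21.0/24 (157 hosts, 254 usable); 192.168.22.0/24 (153 hosts, 254 usable)


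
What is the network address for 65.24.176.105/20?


IP:   01000001.00011000.10110000.01101001
Mask: 11111111.11111111.11110000.00000000
AND operation:
Net:  01000001.00011000.10110000.00000000
Network: 65.24.176.0/20


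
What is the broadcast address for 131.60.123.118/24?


Network: 131.60.123.0/24
Host bits = 8
Set all host bits to 1:
Broadcast: 131.60.123.255


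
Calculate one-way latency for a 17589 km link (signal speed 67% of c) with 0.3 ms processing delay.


Speed = 0.67 * 3e5 km/s = 201000 km/s
Propagation delay = 17589 / 201000 = 0.0875 s = 87.5075 ms
Processing delay = 0.3 ms
Total one-way latency = 87.8075 ms


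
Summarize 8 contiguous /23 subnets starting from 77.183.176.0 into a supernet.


Original prefix: /23
Number of subnets: 8 = 2^3
New prefix = 23 - 3 = 20
Supernet: 77.183.176.0/20


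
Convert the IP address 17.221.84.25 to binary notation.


17 = 00010001
221 = 11011101
84 = 01010100
25 = 00011001
Binary: 00010001.11011101.01010100.00011001


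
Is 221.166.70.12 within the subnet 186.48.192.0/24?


Subnet network: 186.48.192.0
Test IP AND mask: 221.166.70.0
No, 221.166.70.12 is not in 186.48.192.0/24


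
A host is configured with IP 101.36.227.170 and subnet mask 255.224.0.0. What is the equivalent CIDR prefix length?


Binary: 11111111.11100000.00000000.00000000
Count leading 1s
Prefix: /11


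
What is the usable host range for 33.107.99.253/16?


Network: 33.107.0.0
Broadcast: 33.107.255.255
First usable = network + 1
Last usable = broadcast - 1
Range: 33.107.0.1 to 33.107.255.254


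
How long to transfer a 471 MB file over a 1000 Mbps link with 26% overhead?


Effective throughput = 1000 * (1 - 26/100) = 740 Mbps
File size in Mb = 471 * 8 = 3768 Mb
Time = 3768 / 740
Time = 5.0919 seconds


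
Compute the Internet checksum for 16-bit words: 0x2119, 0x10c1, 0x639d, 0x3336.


Sum all words (with carry folding):
+ 0x2119 = 0x2119
+ 0x10c1 = 0x31da
+ 0x639d = 0x9577
+ 0x3336 = 0xc8ad
One's complement: ~0xc8ad
Checksum = 0x3752


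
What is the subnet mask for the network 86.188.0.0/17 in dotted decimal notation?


/17 means 17 network bits, 15 host bits
Binary: 11111111111111111000000000000000
Mask: 255.255.128.0


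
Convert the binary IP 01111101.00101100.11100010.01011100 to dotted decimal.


01111101 = 125
00101100 = 44
11100010 = 226
01011100 = 92
IP: 125.44.226.92


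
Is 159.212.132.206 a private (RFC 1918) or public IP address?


RFC 1918 private ranges:
  10.0.0.0/8 (10.0.0.0 - 10.255.255.255)
  172.16.0.0/12 (172.16.0.0 - 172.31.255.255)
  192.168.0.0/16 (192.168.0.0 - 192.168.255.255)
Public (not in any RFC 1918 range)


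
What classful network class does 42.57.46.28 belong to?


First octet: 42
Binary: 00101010
0xxxxxxx -> Class A (1-126)
Class A, default mask 255.0.0.0 (/8)


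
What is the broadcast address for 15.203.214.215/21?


Network: 15.203.208.0/21
Host bits = 11
Set all host bits to 1:
Broadcast: 15.203.215.255


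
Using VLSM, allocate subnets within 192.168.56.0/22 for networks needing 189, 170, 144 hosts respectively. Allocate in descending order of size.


189 hosts -> /24 (254 usable): 192.168.56.0/24
170 hosts -> /24 (254 usable): 192.168.57.0/24
144 hosts -> /24 (254 usable): 192.168.58.0/24
Allocation: 192.168.56.0/24 (189 hosts, 254 usable); 192.168.57.0/24 (170 hosts, 254 usable); 192.168.58.0/24 (144 hosts, 254 usable)


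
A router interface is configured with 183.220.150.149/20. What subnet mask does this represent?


/20 means 20 network bits, 12 host bits
Binary: 11111111111111111111000000000000
Mask: 255.255.240.0


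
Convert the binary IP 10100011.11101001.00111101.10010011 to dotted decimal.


10100011 = 163
11101001 = 233
00111101 = 61
10010011 = 147
IP: 163.233.61.147


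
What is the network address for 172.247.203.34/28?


IP:   10101100.11110111.11001011.00100010
Mask: 11111111.11111111.11111111.11110000
AND operation:
Net:  10101100.11110111.11001011.00100000
Network: 172.247.203.32/28


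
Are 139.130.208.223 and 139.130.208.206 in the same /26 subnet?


Mask: 255.255.255.192
139.130.208.223 AND mask = 139.130.208.192
139.130.208.206 AND mask = 139.130.208.192
Yes, same subnet (139.130.208.192)


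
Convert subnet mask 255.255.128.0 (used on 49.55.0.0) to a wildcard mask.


Subnet mask: 255.255.128.0
Wildcard = 255.255.255.255 - subnet mask
255 - 255 = 0
255 - 255 = 0
255 - 128 = 127
255 - 0 = 255
Wildcard: 0.0.127.255


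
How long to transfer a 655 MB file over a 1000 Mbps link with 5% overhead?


Effective throughput = 1000 * (1 - 5/100) = 950 Mbps
File size in Mb = 655 * 8 = 5240 Mb
Time = 5240 / 950
Time = 5.5158 seconds


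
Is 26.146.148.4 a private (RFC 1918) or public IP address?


RFC 1918 private ranges:
  10.0.0.0/8 (10.0.0.0 - 10.255.255.255)
  172.16.0.0/12 (172.16.0.0 - 172.31.255.255)
  192.168.0.0/16 (192.168.0.0 - 192.168.255.255)
Public (not in any RFC 1918 range)


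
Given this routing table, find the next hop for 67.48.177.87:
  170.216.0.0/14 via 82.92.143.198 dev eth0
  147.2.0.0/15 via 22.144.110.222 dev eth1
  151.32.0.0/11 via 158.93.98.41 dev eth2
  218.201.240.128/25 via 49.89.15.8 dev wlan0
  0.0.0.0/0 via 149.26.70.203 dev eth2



Longest prefix match for 67.48.177.87:
  /14 170.216.0.0: no
  /15 147.2.0.0: no
  /11 151.32.0.0: no
  /25 218.201.240.128: no
  /0 0.0.0.0: MATCH
Selected: next-hop 149.26.70.203 via eth2 (matched /0)


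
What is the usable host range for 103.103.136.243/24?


Network: 103.103.136.0
Broadcast: 103.103.136.255
First usable = network + 1
Last usable = broadcast - 1
Range: 103.103.136.1 to 103.103.136.254


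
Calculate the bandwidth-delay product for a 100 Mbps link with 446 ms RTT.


BDP = bandwidth * RTT
= 100 Mbps * 446 ms
= 100 * 1e6 * 446 / 1000 bits
= 44600000 bits
= 5575000 bytes
= 5444.3359 KB
BDP = 44600000 bits (5575000 bytes)


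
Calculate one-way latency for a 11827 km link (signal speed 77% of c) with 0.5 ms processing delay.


Speed = 0.77 * 3e5 km/s = 231000 km/s
Propagation delay = 11827 / 231000 = 0.0512 s = 51.1991 ms
Processing delay = 0.5 ms
Total one-way latency = 51.6991 ms


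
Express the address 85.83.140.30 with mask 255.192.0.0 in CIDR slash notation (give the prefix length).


Binary: 11111111.11000000.00000000.00000000
Count leading 1s
Prefix: /10


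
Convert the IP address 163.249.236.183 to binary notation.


163 = 10100011
249 = 11111001
236 = 11101100
183 = 10110111
Binary: 10100011.11111001.11101100.10110111


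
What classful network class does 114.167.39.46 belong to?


First octet: 114
Binary: 01110010
0xxxxxxx -> Class A (1-126)
Class A, default mask 255.0.0.0 (/8)


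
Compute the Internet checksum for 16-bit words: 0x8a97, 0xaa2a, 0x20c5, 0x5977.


Sum all words (with carry folding):
+ 0x8a97 = 0x8a97
+ 0xaa2a = 0x34c2
+ 0x20c5 = 0x5587
+ 0x5977 = 0xaefe
One's complement: ~0xaefe
Checksum = 0x5101


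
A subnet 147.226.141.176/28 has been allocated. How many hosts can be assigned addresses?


Host bits = 32 - 28 = 4
Total addresses = 2^4 = 16
Usable = total - 2 (network and broadcast)
Usable hosts: 14


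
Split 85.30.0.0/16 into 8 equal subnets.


New prefix = 16 + 3 = 19
Each subnet has 8192 addresses
  85.30.0.0/19
  85.30.32.0/19
  85.30.64.0/19
  85.30.96.0/19
  85.30.128.0/19
  85.30.160.0/19
  85.30.192.0/19
  85.30.224.0/19
Subnets: 85.30.0.0/19, 85.30.32.0/19, 85.30.64.0/19, 85.30.96.0/19, 85.30.128.0/19, 85.30.160.0/19, 85.30.192.0/19, 85.30.224.0/19


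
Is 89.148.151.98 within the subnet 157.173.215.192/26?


Subnet network: 157.173.215.192
Test IP AND mask: 89.148.151.64
No, 89.148.151.98 is not in 157.173.215.192/26


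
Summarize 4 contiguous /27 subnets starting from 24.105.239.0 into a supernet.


Original prefix: /27
Number of subnets: 4 = 2^2
New prefix = 27 - 2 = 25
Supernet: 24.105.239.0/25


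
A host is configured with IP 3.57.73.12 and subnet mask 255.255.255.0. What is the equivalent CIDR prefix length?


Binary: 11111111.11111111.11111111.00000000
Count leading 1s
Prefix: /24


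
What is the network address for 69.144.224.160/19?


IP:   01000101.10010000.11100000.10100000
Mask: 11111111.11111111.11100000.00000000
AND operation:
Net:  01000101.10010000.11100000.00000000
Network: 69.144.224.0/19


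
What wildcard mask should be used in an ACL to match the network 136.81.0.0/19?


Subnet mask: 255.255.224.0
Wildcard = 255.255.255.255 - subnet mask
255 - 255 = 0
255 - 255 = 0
255 - 224 = 31
255 - 0 = 255
Wildcard: 0.0.31.255


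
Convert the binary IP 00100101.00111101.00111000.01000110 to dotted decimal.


00100101 = 37
00111101 = 61
00111000 = 56
01000110 = 70
IP: 37.61.56.70


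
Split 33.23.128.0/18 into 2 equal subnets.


New prefix = 18 + 1 = 19
Each subnet has 8192 addresses
  33.23.128.0/19
  33.23.160.0/19
Subnets: 33.23.128.0/19, 33.23.160.0/19


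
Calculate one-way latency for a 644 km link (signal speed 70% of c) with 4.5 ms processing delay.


Speed = 0.7 * 3e5 km/s = 210000 km/s
Propagation delay = 644 / 210000 = 0.0031 s = 3.0667 ms
Processing delay = 4.5 ms
Total one-way latency = 7.5667 ms


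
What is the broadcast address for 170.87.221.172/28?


Network: 170.87.221.160/28
Host bits = 4
Set all host bits to 1:
Broadcast: 170.87.221.175


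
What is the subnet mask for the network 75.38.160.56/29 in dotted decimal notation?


/29 means 29 network bits, 3 host bits
Binary: 11111111111111111111111111111000
Mask: 255.255.255.248


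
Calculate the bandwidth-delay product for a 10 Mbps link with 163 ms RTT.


BDP = bandwidth * RTT
= 10 Mbps * 163 ms
= 10 * 1e6 * 163 / 1000 bits
= 1630000 bits
= 203750 bytes
= 198.9746 KB
BDP = 1630000 bits (203750 bytes)


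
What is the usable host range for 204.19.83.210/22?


Network: 204.19.80.0
Broadcast: 204.19.83.255
First usable = network + 1
Last usable = broadcast - 1
Range: 204.19.80.1 to 204.19.83.254


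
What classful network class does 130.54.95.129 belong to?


First octet: 130
Binary: 10000010
10xxxxxx -> Class B (128-191)
Class B, default mask 255.255.0.0 (/16)


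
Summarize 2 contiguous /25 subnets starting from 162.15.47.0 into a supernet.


Original prefix: /25
Number of subnets: 2 = 2^1
New prefix = 25 - 1 = 24
Supernet: 162.15.47.0/24


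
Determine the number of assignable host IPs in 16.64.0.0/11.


Host bits = 32 - 11 = 21
Total addresses = 2^21 = 2097152
Usable = total - 2 (network and broadcast)
Usable hosts: 2097150


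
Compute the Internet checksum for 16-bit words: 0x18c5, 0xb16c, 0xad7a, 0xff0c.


Sum all words (with carry folding):
+ 0x18c5 = 0x18c5
+ 0xb16c = 0xca31
+ 0xad7a = 0x77ac
+ 0xff0c = 0x76b9
One's complement: ~0x76b9
Checksum = 0x8946


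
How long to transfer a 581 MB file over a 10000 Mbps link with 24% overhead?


Effective throughput = 10000 * (1 - 24/100) = 7600 Mbps
File size in Mb = 581 * 8 = 4648 Mb
Time = 4648 / 7600
Time = 0.6116 seconds


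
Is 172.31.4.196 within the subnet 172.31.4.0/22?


Subnet network: 172.31.4.0
Test IP AND mask: 172.31.4.0
Yes, 172.31.4.196 is in 172.31.4.0/22


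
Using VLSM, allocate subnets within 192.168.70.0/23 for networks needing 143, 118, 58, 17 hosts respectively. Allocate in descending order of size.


143 hosts -> /24 (254 usable): 192.168.70.0/24
118 hosts -> /25 (126 usable): 192.168.71.0/25
58 hosts -> /26 (62 usable): 192.168.71.128/26
17 hosts -> /27 (30 usable): 192.168.71.192/27
Allocation: 192.168.70.0/24 (143 hosts, 254 usable); 192.168.71.0/25 (118 hosts, 126 usable); 192.168.71.128/26 (58 hosts, 62 usable); 192.168.71.192/27 (17 hosts, 30 usable)


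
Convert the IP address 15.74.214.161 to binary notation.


15 = 00001111
74 = 01001010
214 = 11010110
161 = 10100001
Binary: 00001111.01001010.11010110.10100001


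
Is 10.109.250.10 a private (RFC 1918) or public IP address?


RFC 1918 private ranges:
  10.0.0.0/8 (10.0.0.0 - 10.255.255.255)
  172.16.0.0/12 (172.16.0.0 - 172.31.255.255)
  192.168.0.0/16 (192.168.0.0 - 192.168.255.255)
Private (in 10.0.0.0/8)


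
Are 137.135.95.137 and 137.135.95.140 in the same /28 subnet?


Mask: 255.255.255.240
137.135.95.137 AND mask = 137.135.95.128
137.135.95.140 AND mask = 137.135.95.128
Yes, same subnet (137.135.95.128)


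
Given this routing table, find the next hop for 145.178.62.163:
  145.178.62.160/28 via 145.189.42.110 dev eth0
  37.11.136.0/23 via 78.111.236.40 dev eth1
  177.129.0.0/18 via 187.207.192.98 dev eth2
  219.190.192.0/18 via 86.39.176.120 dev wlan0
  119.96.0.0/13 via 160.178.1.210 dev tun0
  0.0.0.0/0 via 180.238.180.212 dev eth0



Longest prefix match for 145.178.62.163:
  /28 145.178.62.160: MATCH
  /23 37.11.136.0: no
  /18 177.129.0.0: no
  /18 219.190.192.0: no
  /13 119.96.0.0: no
  /0 0.0.0.0: MATCH
Selected: next-hop 145.189.42.110 via eth0 (matched /28)


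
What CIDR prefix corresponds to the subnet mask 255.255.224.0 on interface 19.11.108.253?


Binary: 11111111.11111111.11100000.00000000
Count leading 1s
Prefix: /19


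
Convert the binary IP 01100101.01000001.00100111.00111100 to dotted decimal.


01100101 = 101
01000001 = 65
00100111 = 39
00111100 = 60
IP: 101.65.39.60


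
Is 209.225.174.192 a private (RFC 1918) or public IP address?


RFC 1918 private ranges:
  10.0.0.0/8 (10.0.0.0 - 10.255.255.255)
  172.16.0.0/12 (172.16.0.0 - 172.31.255.255)
  192.168.0.0/16 (192.168.0.0 - 192.168.255.255)
Public (not in any RFC 1918 range)


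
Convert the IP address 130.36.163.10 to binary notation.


130 = 10000010
36 = 00100100
163 = 10100011
10 = 00001010
Binary: 10000010.00100100.10100011.00001010


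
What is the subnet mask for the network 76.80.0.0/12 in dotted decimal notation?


/12 means 12 network bits, 20 host bits
Binary: 11111111111100000000000000000000
Mask: 255.240.0.0


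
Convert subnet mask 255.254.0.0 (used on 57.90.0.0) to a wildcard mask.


Subnet mask: 255.254.0.0
Wildcard = 255.255.255.255 - subnet mask
255 - 255 = 0
255 - 254 = 1
255 - 0 = 255
255 - 0 = 255
Wildcard: 0.1.255.255


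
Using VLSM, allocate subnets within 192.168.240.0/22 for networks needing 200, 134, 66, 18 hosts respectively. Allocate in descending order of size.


200 hosts -> /24 (254 usable): 192.168.240.0/24
134 hosts -> /24 (254 usable): 192.168.241.0/24
66 hosts -> /25 (126 usable): 192.168.242.0/25
18 hosts -> /27 (30 usable): 192.168.242.128/27
Allocation: 192.168.240.0/24 (200 hosts, 254 usable); 192.168.241.0/24 (134 hosts, 254 usable); 192.168.242.0/25 (66 hosts, 126 usable); 192.168.242.128/27 (18 hosts, 30 usable)


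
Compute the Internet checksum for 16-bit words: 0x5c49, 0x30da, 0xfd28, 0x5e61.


Sum all words (with carry folding):
+ 0x5c49 = 0x5c49
+ 0x30da = 0x8d23
+ 0xfd28 = 0x8a4c
+ 0x5e61 = 0xe8ad
One's complement: ~0xe8ad
Checksum = 0x1752


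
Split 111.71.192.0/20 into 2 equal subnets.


New prefix = 20 + 1 = 21
Each subnet has 2048 addresses
  111.71.192.0/21
  111.71.200.0/21
Subnets: 111.71.192.0/21, 111.71.200.0/21


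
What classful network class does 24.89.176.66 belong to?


First octet: 24
Binary: 00011000
0xxxxxxx -> Class A (1-126)
Class A, default mask 255.0.0.0 (/8)


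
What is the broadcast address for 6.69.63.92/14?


Network: 6.68.0.0/14
Host bits = 18
Set all host bits to 1:
Broadcast: 6.71.255.255


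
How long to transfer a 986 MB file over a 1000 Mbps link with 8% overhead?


Effective throughput = 1000 * (1 - 8/100) = 920 Mbps
File size in Mb = 986 * 8 = 7888 Mb
Time = 7888 / 920
Time = 8.5739 seconds


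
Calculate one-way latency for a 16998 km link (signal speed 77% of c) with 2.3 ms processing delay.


Speed = 0.77 * 3e5 km/s = 231000 km/s
Propagation delay = 16998 / 231000 = 0.0736 s = 73.5844 ms
Processing delay = 2.3 ms
Total one-way latency = 75.8844 ms


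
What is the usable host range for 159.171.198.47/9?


Network: 159.128.0.0
Broadcast: 159.255.255.255
First usable = network + 1
Last usable = broadcast - 1
Range: 159.128.0.1 to 159.255.255.254


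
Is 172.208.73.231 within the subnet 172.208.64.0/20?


Subnet network: 172.208.64.0
Test IP AND mask: 172.208.64.0
Yes, 172.208.73.231 is in 172.208.64.0/20


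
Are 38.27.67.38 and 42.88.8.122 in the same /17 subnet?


Mask: 255.255.128.0
38.27.67.38 AND mask = 38.27.0.0
42.88.8.122 AND mask = 42.88.0.0
No, different subnets (38.27.0.0 vs 42.88.0.0)


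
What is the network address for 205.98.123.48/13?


IP:   11001101.01100010.01111011.00110000
Mask: 11111111.11111000.00000000.00000000
AND operation:
Net:  11001101.01100000.00000000.00000000
Network: 205.96.0.0/13


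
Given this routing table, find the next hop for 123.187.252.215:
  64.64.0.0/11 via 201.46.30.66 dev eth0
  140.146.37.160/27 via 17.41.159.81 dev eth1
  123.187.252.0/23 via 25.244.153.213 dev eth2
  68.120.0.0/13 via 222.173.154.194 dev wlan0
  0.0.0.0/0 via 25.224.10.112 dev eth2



Longest prefix match for 123.187.252.215:
  /11 64.64.0.0: no
  /27 140.146.37.160: no
  /23 123.187.252.0: MATCH
  /13 68.120.0.0: no
  /0 0.0.0.0: MATCH
Selected: next-hop 25.244.153.213 via eth2 (matched /23)


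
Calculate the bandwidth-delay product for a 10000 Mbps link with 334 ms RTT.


BDP = bandwidth * RTT
= 10000 Mbps * 334 ms
= 10000 * 1e6 * 334 / 1000 bits
= 3340000000 bits
= 417500000 bytes
= 407714.8438 KB
BDP = 3340000000 bits (417500000 bytes)


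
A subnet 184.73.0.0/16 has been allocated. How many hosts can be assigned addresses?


Host bits = 32 - 16 = 16
Total addresses = 2^16 = 65536
Usable = total - 2 (network and broadcast)
Usable hosts: 65534


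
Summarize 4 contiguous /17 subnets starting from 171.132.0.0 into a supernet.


Original prefix: /17
Number of subnets: 4 = 2^2
New prefix = 17 - 2 = 15
Supernet: 171.132.0.0/15


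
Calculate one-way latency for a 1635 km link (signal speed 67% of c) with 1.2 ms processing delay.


Speed = 0.67 * 3e5 km/s = 201000 km/s
Propagation delay = 1635 / 201000 = 0.0081 s = 8.1343 ms
Processing delay = 1.2 ms
Total one-way latency = 9.3343 ms


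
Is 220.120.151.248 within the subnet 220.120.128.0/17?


Subnet network: 220.120.128.0
Test IP AND mask: 220.120.128.0
Yes, 220.120.151.248 is in 220.120.128.0/17


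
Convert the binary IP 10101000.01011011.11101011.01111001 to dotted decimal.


10101000 = 168
01011011 = 91
11101011 = 235
01111001 = 121
IP: 168.91.235.121


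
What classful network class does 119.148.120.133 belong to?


First octet: 119
Binary: 01110111
0xxxxxxx -> Class A (1-126)
Class A, default mask 255.0.0.0 (/8)


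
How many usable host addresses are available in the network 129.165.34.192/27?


Host bits = 32 - 27 = 5
Total addresses = 2^5 = 32
Usable = total - 2 (network and broadcast)
Usable hosts: 30


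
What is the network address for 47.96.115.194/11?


IP:   00101111.01100000.01110011.11000010
Mask: 11111111.11100000.00000000.00000000
AND operation:
Net:  00101111.01100000.00000000.00000000
Network: 47.96.0.0/11


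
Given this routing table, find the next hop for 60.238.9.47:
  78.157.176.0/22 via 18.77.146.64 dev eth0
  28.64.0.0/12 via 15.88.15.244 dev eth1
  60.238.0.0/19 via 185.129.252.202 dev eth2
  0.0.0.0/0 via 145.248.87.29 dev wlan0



Longest prefix match for 60.238.9.47:
  /22 78.157.176.0: no
  /12 28.64.0.0: no
  /19 60.238.0.0: MATCH
  /0 0.0.0.0: MATCH
Selected: next-hop 185.129.252.202 via eth2 (matched /19)


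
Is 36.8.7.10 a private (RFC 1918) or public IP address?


RFC 1918 private ranges:
  10.0.0.0/8 (10.0.0.0 - 10.255.255.255)
  172.16.0.0/12 (172.16.0.0 - 172.31.255.255)
  192.168.0.0/16 (192.168.0.0 - 192.168.255.255)
Public (not in any RFC 1918 range)


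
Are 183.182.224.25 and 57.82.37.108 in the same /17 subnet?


Mask: 255.255.128.0
183.182.224.25 AND mask = 183.182.128.0
57.82.37.108 AND mask = 57.82.0.0
No, different subnets (183.182.128.0 vs 57.82.0.0)


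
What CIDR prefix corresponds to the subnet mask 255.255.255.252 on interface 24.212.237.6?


Binary: 11111111.11111111.11111111.11111100
Count leading 1s
Prefix: /30


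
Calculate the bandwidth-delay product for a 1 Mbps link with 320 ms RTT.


BDP = bandwidth * RTT
= 1 Mbps * 320 ms
= 1 * 1e6 * 320 / 1000 bits
= 320000 bits
= 40000 bytes
= 39.0625 KB
BDP = 320000 bits (40000 bytes)


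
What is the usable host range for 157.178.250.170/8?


Network: 157.0.0.0
Broadcast: 157.255.255.255
First usable = network + 1
Last usable = broadcast - 1
Range: 157.0.0.1 to 157.255.255.254


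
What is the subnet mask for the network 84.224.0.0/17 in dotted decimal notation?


/17 means 17 network bits, 15 host bits
Binary: 11111111111111111000000000000000
Mask: 255.255.128.0


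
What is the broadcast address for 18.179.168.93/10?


Network: 18.128.0.0/10
Host bits = 22
Set all host bits to 1:
Broadcast: 18.191.255.255


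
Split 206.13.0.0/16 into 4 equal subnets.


New prefix = 16 + 2 = 18
Each subnet has 16384 addresses
  206.13.0.0/18
  206.13.64.0/18
  206.13.128.0/18
  206.13.192.0/18
Subnets: 206.13.0.0/18, 206.13.64.0/18, 206.13.128.0/18, 206.13.192.0/18


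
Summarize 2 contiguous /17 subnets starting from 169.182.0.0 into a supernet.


Original prefix: /17
Number of subnets: 2 = 2^1
New prefix = 17 - 1 = 16
Supernet: 169.182.0.0/16


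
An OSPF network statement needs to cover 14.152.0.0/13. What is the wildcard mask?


Subnet mask: 255.248.0.0
Wildcard = 255.255.255.255 - subnet mask
255 - 255 = 0
255 - 248 = 7
255 - 0 = 255
255 - 0 = 255
Wildcard: 0.7.255.255


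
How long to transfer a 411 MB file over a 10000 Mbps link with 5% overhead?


Effective throughput = 10000 * (1 - 5/100) = 9500 Mbps
File size in Mb = 411 * 8 = 3288 Mb
Time = 3288 / 9500
Time = 0.3461 seconds


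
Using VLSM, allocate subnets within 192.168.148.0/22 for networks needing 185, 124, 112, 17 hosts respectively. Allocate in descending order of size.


185 hosts -> /24 (254 usable): 192.168.148.0/24
124 hosts -> /25 (126 usable): 192.168.149.0/25
112 hosts -> /25 (126 usable): 192.168.149.128/25
17 hosts -> /27 (30 usable): 192.168.150.0/27
Allocation: 192.168.148.0/24 (185 hosts, 254 usable); 192.168.149.0/25 (124 hosts, 126 usable); 192.168.149.128/25 (112 hosts, 126 usable); 192.168.150.0/27 (17 hosts, 30 usable)


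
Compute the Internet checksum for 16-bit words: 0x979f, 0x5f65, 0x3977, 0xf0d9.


Sum all words (with carry folding):
+ 0x979f = 0x979f
+ 0x5f65 = 0xf704
+ 0x3977 = 0x307c
+ 0xf0d9 = 0x2156
One's complement: ~0x2156
Checksum = 0xdea9
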